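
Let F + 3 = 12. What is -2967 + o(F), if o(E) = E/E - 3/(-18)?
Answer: -17795/6 ≈ -2965.8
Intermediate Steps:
F = 9 (F = -3 + 12 = 9)
o(E) = 7/6 (o(E) = 1 - 3*(-1/18) = 1 + ⅙ = 7/6)
-2967 + o(F) = -2967 + 7/6 = -17795/6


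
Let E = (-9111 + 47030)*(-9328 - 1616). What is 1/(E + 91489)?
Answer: -1/414894047 ≈ -2.4103e-9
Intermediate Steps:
E = -414985536 (E = 37919*(-10944) = -414985536)
1/(E + 91489) = 1/(-414985536 + 91489) = 1/(-414894047) = -1/414894047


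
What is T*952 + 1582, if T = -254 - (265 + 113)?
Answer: -600082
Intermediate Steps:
T = -632 (T = -254 - 1*378 = -254 - 378 = -632)
T*952 + 1582 = -632*952 + 1582 = -601664 + 1582 = -600082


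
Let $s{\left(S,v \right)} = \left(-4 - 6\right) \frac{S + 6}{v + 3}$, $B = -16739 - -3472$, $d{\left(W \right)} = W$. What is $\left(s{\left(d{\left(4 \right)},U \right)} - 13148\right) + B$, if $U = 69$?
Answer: $- \frac{475495}{18} \approx -26416.0$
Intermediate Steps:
$B = -13267$ ($B = -16739 + 3472 = -13267$)
$s{\left(S,v \right)} = - \frac{10 \left(6 + S\right)}{3 + v}$ ($s{\left(S,v \right)} = - 10 \frac{6 + S}{3 + v} = - \frac{10 \left(6 + S\right)}{3 + v}$)
$\left(s{\left(d{\left(4 \right)},U \right)} - 13148\right) + B = \left(\frac{10 \left(-6 - 4\right)}{3 + 69} - 13148\right) - 13267 = \left(\frac{10 \left(-6 - 4\right)}{72} + \left(-13892 + 744\right)\right) - 13267 = \left(10 \cdot \frac{1}{72} \left(-10\right) - 13148\right) - 13267 = \left(- \frac{25}{18} - 13148\right) - 13267 = - \frac{236689}{18} - 13267 = - \frac{475495}{18}$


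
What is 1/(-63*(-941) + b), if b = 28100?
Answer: 1/87383 ≈ 1.1444e-5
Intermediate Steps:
1/(-63*(-941) + b) = 1/(-63*(-941) + 28100) = 1/(59283 + 28100) = 1/87383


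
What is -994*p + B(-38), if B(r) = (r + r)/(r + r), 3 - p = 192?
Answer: 187867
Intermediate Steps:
p = -189 (p = 3 - 1*192 = 3 - 192 = -189)
B(r) = 1 (B(r) = (2*r)/((2*r)) = (2*r)*(1/(2*r)) = 1)
-994*p + B(-38) = -994*(-189) + 1 = 187866 + 1 = 187867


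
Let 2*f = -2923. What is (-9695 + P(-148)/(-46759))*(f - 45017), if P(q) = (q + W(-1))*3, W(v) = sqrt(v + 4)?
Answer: 42140016566377/93518 + 278871*sqrt(3)/93518 ≈ 4.5061e+8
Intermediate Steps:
W(v) = sqrt(4 + v)
f = -2923/2 (f = (1/2)*(-2923) = -2923/2 ≈ -1461.5)
P(q) = 3*q + 3*sqrt(3) (P(q) = (q + sqrt(4 - 1))*3 = (q + sqrt(3))*3 = 3*q + 3*sqrt(3))
(-9695 + P(-148)/(-46759))*(f - 45017) = (-9695 + (3*(-148) + 3*sqrt(3))/(-46759))*(-2923/2 - 45017) = (-9695 + (-444 + 3*sqrt(3))*(-1/46759))*(-92957/2) = (-9695 + (444/46759 - 3*sqrt(3)/46759))*(-92957/2) = (-453328061/46759 - 3*sqrt(3)/46759)*(-92957/2) = 42140016566377/93518 + 278871*sqrt(3)/93518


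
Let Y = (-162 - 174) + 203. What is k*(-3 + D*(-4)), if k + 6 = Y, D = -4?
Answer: -1807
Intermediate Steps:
Y = -133 (Y = -336 + 203 = -133)
k = -139 (k = -6 - 133 = -139)
k*(-3 + D*(-4)) = -139*(-3 - 4*(-4)) = -139*(-3 + 16) = -139*13 = -1807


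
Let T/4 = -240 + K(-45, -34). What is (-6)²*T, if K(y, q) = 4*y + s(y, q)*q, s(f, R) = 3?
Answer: -75168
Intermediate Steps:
K(y, q) = 3*q + 4*y (K(y, q) = 4*y + 3*q = 3*q + 4*y)
T = -2088 (T = 4*(-240 + (3*(-34) + 4*(-45))) = 4*(-240 + (-102 - 180)) = 4*(-240 - 282) = 4*(-522) = -2088)
(-6)²*T = (-6)²*(-2088) = 36*(-2088) = -75168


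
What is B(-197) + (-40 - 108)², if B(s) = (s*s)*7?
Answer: 293567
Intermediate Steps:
B(s) = 7*s² (B(s) = s²*7 = 7*s²)
B(-197) + (-40 - 108)² = 7*(-197)² + (-40 - 108)² = 7*38809 + (-148)² = 271663 + 21904 = 293567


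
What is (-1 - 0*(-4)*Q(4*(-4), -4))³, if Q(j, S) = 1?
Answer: -1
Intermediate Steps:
(-1 - 0*(-4)*Q(4*(-4), -4))³ = (-1 - 0*(-4))³ = (-1 - 0)³ = (-1 - 1*0)³ = (-1 + 0)³ = (-1)³ = -1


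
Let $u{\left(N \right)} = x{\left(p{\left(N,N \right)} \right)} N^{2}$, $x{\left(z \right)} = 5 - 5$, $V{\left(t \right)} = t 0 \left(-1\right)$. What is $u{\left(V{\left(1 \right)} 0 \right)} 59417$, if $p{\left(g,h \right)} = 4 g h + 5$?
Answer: $0$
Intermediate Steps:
$V{\left(t \right)} = 0$ ($V{\left(t \right)} = 0 \left(-1\right) = 0$)
$p{\left(g,h \right)} = 5 + 4 g h$ ($p{\left(g,h \right)} = 4 g h + 5 = 5 + 4 g h$)
$x{\left(z \right)} = 0$
$u{\left(N \right)} = 0$ ($u{\left(N \right)} = 0 N^{2} = 0$)
$u{\left(V{\left(1 \right)} 0 \right)} 59417 = 0 \cdot 59417 = 0$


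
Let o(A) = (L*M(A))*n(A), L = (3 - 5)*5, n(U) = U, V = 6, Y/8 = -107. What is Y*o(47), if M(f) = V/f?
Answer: 51360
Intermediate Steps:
Y = -856 (Y = 8*(-107) = -856)
M(f) = 6/f
L = -10 (L = -2*5 = -10)
o(A) = -60 (o(A) = (-60/A)*A = -60)
Y*o(47) = -856*(-60) = 51360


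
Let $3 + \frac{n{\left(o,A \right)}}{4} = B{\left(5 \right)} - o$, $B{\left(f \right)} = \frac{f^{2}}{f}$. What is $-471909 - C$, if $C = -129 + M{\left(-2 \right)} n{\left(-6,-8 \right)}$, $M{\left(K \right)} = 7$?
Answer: $-472004$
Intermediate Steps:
$B{\left(f \right)} = f$
$n{\left(o,A \right)} = 8 - 4 o$ ($n{\left(o,A \right)} = -12 + 4 \left(5 - o\right) = -12 - \left(-20 + 4 o\right) = 8 - 4 o$)
$C = 95$ ($C = -129 + 7 \left(8 - -24\right) = -129 + 7 \left(8 + 24\right) = -129 + 7 \cdot 32 = -129 + 224 = 95$)
$-471909 - C = -471909 - 95 = -472004$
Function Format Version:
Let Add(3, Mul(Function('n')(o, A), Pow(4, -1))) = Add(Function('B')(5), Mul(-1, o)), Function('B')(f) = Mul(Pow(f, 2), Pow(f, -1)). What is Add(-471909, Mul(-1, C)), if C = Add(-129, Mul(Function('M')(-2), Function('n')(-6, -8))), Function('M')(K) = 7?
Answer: -472004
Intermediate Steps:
Function('B')(f) = f
Function('n')(o, A) = Add(8, Mul(-4, o)) (Function('n')(o, A) = Add(-12, Mul(4, Add(5, Mul(-1, o)))) = Add(-12, Add(20, Mul(-4, o))) = Add(8, Mul(-4, o)))
C = 95 (C = Add(-129, Mul(7, Add(8, Mul(-4, -6)))) = Add(-129, Mul(7, Add(8, 24))) = Add(-129, Mul(7, 32)) = Add(-129, 224) = 95)
Add(-471909, Mul(-1, C)) = Add(-471909, Mul(-1, 95)) = Add(-471909, -95) = -472004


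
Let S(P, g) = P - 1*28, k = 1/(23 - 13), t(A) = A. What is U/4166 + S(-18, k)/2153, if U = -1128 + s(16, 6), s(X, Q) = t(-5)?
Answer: -2630985/8969398 ≈ -0.29333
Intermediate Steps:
s(X, Q) = -5
U = -1133 (U = -1128 - 5 = -1133)
k = ⅒ (k = 1/10 = ⅒ ≈ 0.10000)
S(P, g) = -28 + P (S(P, g) = P - 28 = -28 + P)
U/4166 + S(-18, k)/2153 = -1133/4166 + (-28 - 18)/2153 = -1133*1/4166 - 46*1/2153 = -1133/4166 - 46/2153 = -2630985/8969398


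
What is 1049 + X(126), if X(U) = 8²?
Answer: 1113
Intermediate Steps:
X(U) = 64
1049 + X(126) = 1049 + 64 = 1113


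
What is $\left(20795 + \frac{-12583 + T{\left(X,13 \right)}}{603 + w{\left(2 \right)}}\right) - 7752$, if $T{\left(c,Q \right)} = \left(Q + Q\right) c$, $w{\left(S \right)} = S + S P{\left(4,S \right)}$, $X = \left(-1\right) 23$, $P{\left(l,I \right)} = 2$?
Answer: $\frac{1132858}{87} \approx 13021.0$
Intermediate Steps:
$X = -23$
$w{\left(S \right)} = 3 S$ ($w{\left(S \right)} = S + S 2 = S + 2 S = 3 S$)
$T{\left(c,Q \right)} = 2 Q c$
$\left(20795 + \frac{-12583 + T{\left(X,13 \right)}}{603 + w{\left(2 \right)}}\right) - 7752 = \left(20795 + \frac{-12583 + 2 \cdot 13 \left(-23\right)}{603 + 3 \cdot 2}\right) - 7752 = \left(20795 + \frac{-12583 - 598}{603 + 6}\right) - 7752 = \left(20795 - \frac{13181}{609}\right) - 7752 = \left(20795 - \frac{1883}{87}\right) - 7752 = \frac{1807282}{87} - 7752 = \frac{1132858}{87}$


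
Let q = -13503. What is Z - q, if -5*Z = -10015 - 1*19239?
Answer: 96769/5 ≈ 19354.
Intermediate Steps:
Z = 29254/5 (Z = -(-10015 - 1*19239)/5 = -(-10015 - 19239)/5 = -⅕*(-29254) = 29254/5 ≈ 5850.8)
Z - q = 29254/5 - 1*(-13503) = 29254/5 + 13503 = 96769/5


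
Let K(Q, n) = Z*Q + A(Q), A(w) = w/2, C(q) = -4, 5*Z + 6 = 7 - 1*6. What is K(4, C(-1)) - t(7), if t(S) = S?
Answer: -9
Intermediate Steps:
Z = -1 (Z = -6/5 + (7 - 1*6)/5 = -6/5 + (7 - 6)/5 = -6/5 + (1/5)*1 = -6/5 + 1/5 = -1)
A(w) = w/2 (A(w) = w*(1/2) = w/2)
K(Q, n) = -Q/2 (K(Q, n) = -Q + Q/2 = -Q/2)
K(4, C(-1)) - t(7) = -1/2*4 - 1*7 = -2 - 7 = -9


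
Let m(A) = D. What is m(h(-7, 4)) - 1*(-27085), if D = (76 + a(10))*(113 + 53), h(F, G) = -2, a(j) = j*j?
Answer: 56301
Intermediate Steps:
a(j) = j²
D = 29216 (D = (76 + 10²)*(113 + 53) = (76 + 100)*166 = 176*166 = 29216)
m(A) = 29216
m(h(-7, 4)) - 1*(-27085) = 29216 - 1*(-27085) = 29216 + 27085 = 56301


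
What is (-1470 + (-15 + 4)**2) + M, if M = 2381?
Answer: 1032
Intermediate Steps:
(-1470 + (-15 + 4)**2) + M = (-1470 + (-15 + 4)**2) + 2381 = (-1470 + (-11)**2) + 2381 = (-1470 + 121) + 2381 = -1349 + 2381 = 1032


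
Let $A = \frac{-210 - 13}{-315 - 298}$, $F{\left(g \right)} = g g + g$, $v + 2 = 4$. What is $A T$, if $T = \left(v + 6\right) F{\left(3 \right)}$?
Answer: $\frac{21408}{613} \approx 34.923$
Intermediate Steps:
$v = 2$ ($v = -2 + 4 = 2$)
$F{\left(g \right)} = g + g^{2}$ ($F{\left(g \right)} = g^{2} + g = g + g^{2}$)
$T = 96$ ($T = \left(2 + 6\right) 3 \left(1 + 3\right) = 8 \cdot 3 \cdot 4 = 8 \cdot 12 = 96$)
$A = \frac{223}{613}$ ($A = - \frac{223}{-613} = \left(-223\right) \left(- \frac{1}{613}\right) = \frac{223}{613} \approx 0.36378$)
$A T = \frac{223}{613} \cdot 96 = \frac{21408}{613}$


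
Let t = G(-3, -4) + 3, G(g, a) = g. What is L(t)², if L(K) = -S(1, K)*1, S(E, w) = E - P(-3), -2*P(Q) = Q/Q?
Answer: 9/4 ≈ 2.2500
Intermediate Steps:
P(Q) = -½ (P(Q) = -Q/(2*Q) = -½*1 = -½)
S(E, w) = ½ + E (S(E, w) = E - 1*(-½) = E + ½ = ½ + E)
t = 0 (t = -3 + 3 = 0)
L(K) = -3/2 (L(K) = -(½ + 1)*1 = -1*3/2*1 = -3/2*1 = -3/2)
L(t)² = (-3/2)² = 9/4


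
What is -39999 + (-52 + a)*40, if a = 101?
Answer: -38039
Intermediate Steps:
-39999 + (-52 + a)*40 = -39999 + (-52 + 101)*40 = -39999 + 49*40 = -39999 + 1960 = -38039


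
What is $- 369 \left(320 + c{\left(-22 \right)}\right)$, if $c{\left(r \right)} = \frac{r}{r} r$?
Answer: $-109962$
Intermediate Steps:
$c{\left(r \right)} = r$ ($c{\left(r \right)} = 1 r = r$)
$- 369 \left(320 + c{\left(-22 \right)}\right) = - 369 \left(320 - 22\right) = \left(-369\right) 298 = -109962$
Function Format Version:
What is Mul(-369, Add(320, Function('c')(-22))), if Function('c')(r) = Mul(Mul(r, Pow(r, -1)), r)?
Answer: -109962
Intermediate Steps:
Function('c')(r) = r (Function('c')(r) = Mul(1, r) = r)
Mul(-369, Add(320, Function('c')(-22))) = Mul(-369, Add(320, -22)) = Mul(-369, 298) = -109962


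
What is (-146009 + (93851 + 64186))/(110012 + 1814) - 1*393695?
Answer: -22012662521/55913 ≈ -3.9370e+5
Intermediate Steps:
(-146009 + (93851 + 64186))/(110012 + 1814) - 1*393695 = (-146009 + 158037)/111826 - 393695 = 12028*(1/111826) - 393695 = 6014/55913 - 393695 = -22012662521/55913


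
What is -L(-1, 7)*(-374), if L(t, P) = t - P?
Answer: -2992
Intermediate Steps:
-L(-1, 7)*(-374) = -(-1 - 1*7)*(-374) = -(-1 - 7)*(-374) = -(-8)*(-374) = -1*2992 = -2992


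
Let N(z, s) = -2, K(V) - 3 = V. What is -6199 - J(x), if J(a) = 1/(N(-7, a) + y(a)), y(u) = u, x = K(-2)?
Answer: -6198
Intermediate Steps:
K(V) = 3 + V
x = 1 (x = 3 - 2 = 1)
J(a) = 1/(-2 + a)
-6199 - J(x) = -6199 - 1/(-2 + 1) = -6199 - 1/(-1) = -6199 - 1*(-1) = -6199 + 1 = -6198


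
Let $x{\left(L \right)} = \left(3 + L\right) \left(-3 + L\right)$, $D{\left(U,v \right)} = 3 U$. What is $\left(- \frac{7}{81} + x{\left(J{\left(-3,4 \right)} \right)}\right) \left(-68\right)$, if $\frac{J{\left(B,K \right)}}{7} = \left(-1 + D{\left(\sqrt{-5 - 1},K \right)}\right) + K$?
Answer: $\frac{12195188}{81} - 59976 i \sqrt{6} \approx 1.5056 \cdot 10^{5} - 1.4691 \cdot 10^{5} i$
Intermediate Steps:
$J{\left(B,K \right)} = -7 + 7 K + 21 i \sqrt{6}$ ($J{\left(B,K \right)} = 7 \left(\left(-1 + 3 \sqrt{-5 - 1}\right) + K\right) = 7 \left(\left(-1 + 3 \sqrt{-6}\right) + K\right) = 7 \left(\left(-1 + 3 i \sqrt{6}\right) + K\right) = 7 \left(-1 + K + 3 i \sqrt{6}\right) = -7 + 7 K + 21 i \sqrt{6}$)
$x{\left(L \right)} = \left(-3 + L\right) \left(3 + L\right)$
$\left(- \frac{7}{81} + x{\left(J{\left(-3,4 \right)} \right)}\right) \left(-68\right) = \left(- \frac{7}{81} - \left(9 - \left(-7 + 7 \cdot 4 + 21 i \sqrt{6}\right)^{2}\right)\right) \left(-68\right) = \left(\left(-7\right) \frac{1}{81} - \left(9 - \left(-7 + 28 + 21 i \sqrt{6}\right)^{2}\right)\right) \left(-68\right) = \left(- \frac{7}{81} - \left(9 - \left(21 + 21 i \sqrt{6}\right)^{2}\right)\right) \left(-68\right) = \left(- \frac{736}{81} + \left(21 + 21 i \sqrt{6}\right)^{2}\right) \left(-68\right) = \frac{50048}{81} - 68 \left(21 + 21 i \sqrt{6}\right)^{2}$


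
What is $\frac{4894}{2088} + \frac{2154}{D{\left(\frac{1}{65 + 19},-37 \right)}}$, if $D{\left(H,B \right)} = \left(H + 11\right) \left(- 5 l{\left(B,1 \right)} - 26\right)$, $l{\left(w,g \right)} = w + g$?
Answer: $\frac{38390881}{10622700} \approx 3.614$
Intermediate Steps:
$l{\left(w,g \right)} = g + w$
$D{\left(H,B \right)} = \left(-31 - 5 B\right) \left(11 + H\right)$ ($D{\left(H,B \right)} = \left(H + 11\right) \left(- 5 \left(1 + B\right) - 26\right) = \left(11 + H\right) \left(\left(-5 - 5 B\right) - 26\right) = \left(11 + H\right) \left(-31 - 5 B\right) = \left(-31 - 5 B\right) \left(11 + H\right)$)
$\frac{4894}{2088} + \frac{2154}{D{\left(\frac{1}{65 + 19},-37 \right)}} = \frac{4894}{2088} + \frac{2154}{-341 - -2035 - \frac{31}{65 + 19} - - \frac{185}{65 + 19}} = 4894 \cdot \frac{1}{2088} + \frac{2154}{-341 + 2035 - \frac{31}{84} - - \frac{185}{84}} = \frac{2447}{1044} + \frac{2154}{-341 + 2035 - \frac{31}{84} - \left(-185\right) \frac{1}{84}} = \frac{2447}{1044} + \frac{2154}{-341 + 2035 - \frac{31}{84} + \frac{185}{84}} = \frac{2447}{1044} + \frac{2154}{\frac{10175}{6}} = \frac{2447}{1044} + 2154 \cdot \frac{6}{10175} = \frac{2447}{1044} + \frac{12924}{10175} = \frac{38390881}{10622700}$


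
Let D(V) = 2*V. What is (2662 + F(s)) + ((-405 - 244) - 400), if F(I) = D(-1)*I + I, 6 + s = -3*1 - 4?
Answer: 1626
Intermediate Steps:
s = -13 (s = -6 + (-3*1 - 4) = -6 + (-3 - 4) = -6 - 7 = -13)
F(I) = -I (F(I) = (2*(-1))*I + I = -2*I + I = -I)
(2662 + F(s)) + ((-405 - 244) - 400) = (2662 - 1*(-13)) + ((-405 - 244) - 400) = (2662 + 13) + (-649 - 400) = 2675 - 1049 = 1626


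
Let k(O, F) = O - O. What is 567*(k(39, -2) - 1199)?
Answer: -679833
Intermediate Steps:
k(O, F) = 0
567*(k(39, -2) - 1199) = 567*(0 - 1199) = 567*(-1199) = -679833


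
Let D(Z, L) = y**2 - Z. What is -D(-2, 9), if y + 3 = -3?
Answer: -38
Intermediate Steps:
y = -6 (y = -3 - 3 = -6)
D(Z, L) = 36 - Z (D(Z, L) = (-6)**2 - Z = 36 - Z)
-D(-2, 9) = -(36 - 1*(-2)) = -(36 + 2) = -1*38 = -38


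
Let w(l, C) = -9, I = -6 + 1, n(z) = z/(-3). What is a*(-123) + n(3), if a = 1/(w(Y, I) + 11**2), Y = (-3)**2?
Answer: -235/112 ≈ -2.0982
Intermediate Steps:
Y = 9
n(z) = -z/3 (n(z) = z*(-1/3) = -z/3)
I = -5
a = 1/112 (a = 1/(-9 + 11**2) = 1/(-9 + 121) = 1/112 ≈ 0.0089286)
a*(-123) + n(3) = (1/112)*(-123) - 1/3*3 = -123/112 - 1 = -235/112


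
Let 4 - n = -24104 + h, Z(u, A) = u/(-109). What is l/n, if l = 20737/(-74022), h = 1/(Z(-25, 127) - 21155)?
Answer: -23908413095/2057438309607759 ≈ -1.1620e-5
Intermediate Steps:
Z(u, A) = -u/109 (Z(u, A) = u*(-1/109) = -u/109)
h = -109/2305870 (h = 1/(-1/109*(-25) - 21155) = 1/(25/109 - 21155) = 1/(-2305870/109) = -109/2305870 ≈ -4.7271e-5)
l = -20737/74022 (l = 20737*(-1/74022) = -20737/74022 ≈ -0.28015)
n = 55589914069/2305870 (n = 4 - (-24104 - 109/2305870) = 4 - 1*(-55580690589/2305870) = 4 + 55580690589/2305870 = 55589914069/2305870 ≈ 24108.)
l/n = -20737/(74022*55589914069/2305870) = -20737/74022*2305870/55589914069 = -23908413095/2057438309607759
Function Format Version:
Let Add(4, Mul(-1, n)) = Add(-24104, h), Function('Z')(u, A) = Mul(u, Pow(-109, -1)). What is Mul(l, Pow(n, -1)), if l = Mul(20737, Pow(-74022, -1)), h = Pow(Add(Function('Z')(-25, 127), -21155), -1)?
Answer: Rational(-23908413095, 2057438309607759) ≈ -1.1620e-5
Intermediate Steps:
Function('Z')(u, A) = Mul(Rational(-1, 109), u) (Function('Z')(u, A) = Mul(u, Rational(-1, 109)) = Mul(Rational(-1, 109), u))
h = Rational(-109, 2305870) (h = Pow(Add(Mul(Rational(-1, 109), -25), -21155), -1) = Pow(Add(Rational(25, 109), -21155), -1) = Pow(Rational(-2305870, 109), -1) = Rational(-109, 2305870) ≈ -4.7271e-5)
l = Rational(-20737, 74022) (l = Mul(20737, Rational(-1, 74022)) = Rational(-20737, 74022) ≈ -0.28015)
n = Rational(55589914069, 2305870) (n = Add(4, Mul(-1, Add(-24104, Rational(-109, 2305870)))) = Add(4, Mul(-1, Rational(-55580690589, 2305870))) = Add(4, Rational(55580690589, 2305870)) = Rational(55589914069, 2305870) ≈ 24108.)
Mul(l, Pow(n, -1)) = Mul(Rational(-20737, 74022), Pow(Rational(55589914069, 2305870), -1)) = Mul(Rational(-20737, 74022), Rational(2305870, 55589914069)) = Rational(-23908413095, 2057438309607759)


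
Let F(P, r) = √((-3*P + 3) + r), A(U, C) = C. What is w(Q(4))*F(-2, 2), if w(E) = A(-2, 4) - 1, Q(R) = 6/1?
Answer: 3*√11 ≈ 9.9499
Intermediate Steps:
Q(R) = 6 (Q(R) = 6*1 = 6)
F(P, r) = √(3 + r - 3*P) (F(P, r) = √((3 - 3*P) + r) = √(3 + r - 3*P))
w(E) = 3 (w(E) = 4 - 1 = 3)
w(Q(4))*F(-2, 2) = 3*√(3 + 2 - 3*(-2)) = 3*√(3 + 2 + 6) = 3*√11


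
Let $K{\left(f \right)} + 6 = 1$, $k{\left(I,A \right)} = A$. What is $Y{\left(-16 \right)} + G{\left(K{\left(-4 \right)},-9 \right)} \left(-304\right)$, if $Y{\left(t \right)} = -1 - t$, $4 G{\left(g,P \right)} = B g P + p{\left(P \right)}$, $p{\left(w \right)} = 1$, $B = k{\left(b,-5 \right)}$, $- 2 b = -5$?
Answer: $17039$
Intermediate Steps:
$b = \frac{5}{2}$ ($b = \left(- \frac{1}{2}\right) \left(-5\right) = \frac{5}{2} \approx 2.5$)
$B = -5$
$K{\left(f \right)} = -5$ ($K{\left(f \right)} = -6 + 1 = -5$)
$G{\left(g,P \right)} = \frac{1}{4} - \frac{5 P g}{4}$ ($G{\left(g,P \right)} = \frac{- 5 g P + 1}{4} = \frac{- 5 P g + 1}{4} = \frac{1 - 5 P g}{4} = \frac{1}{4} - \frac{5 P g}{4}$)
$Y{\left(-16 \right)} + G{\left(K{\left(-4 \right)},-9 \right)} \left(-304\right) = \left(-1 - -16\right) + \left(\frac{1}{4} - \left(- \frac{45}{4}\right) \left(-5\right)\right) \left(-304\right) = \left(-1 + 16\right) + \left(\frac{1}{4} - \frac{225}{4}\right) \left(-304\right) = 15 - -17024 = 15 + 17024 = 17039$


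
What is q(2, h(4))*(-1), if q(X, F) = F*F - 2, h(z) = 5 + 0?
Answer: -23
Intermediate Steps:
h(z) = 5
q(X, F) = -2 + F**2 (q(X, F) = F**2 - 2 = -2 + F**2)
q(2, h(4))*(-1) = (-2 + 5**2)*(-1) = (-2 + 25)*(-1) = 23*(-1) = -23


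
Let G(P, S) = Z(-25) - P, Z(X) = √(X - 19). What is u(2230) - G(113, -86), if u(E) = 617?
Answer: 730 - 2*I*√11 ≈ 730.0 - 6.6332*I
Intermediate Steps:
Z(X) = √(-19 + X)
G(P, S) = -P + 2*I*√11 (G(P, S) = √(-19 - 25) - P = √(-44) - P = 2*I*√11 - P = -P + 2*I*√11)
u(2230) - G(113, -86) = 617 - (-1*113 + 2*I*√11) = 617 - (-113 + 2*I*√11) = 617 + (113 - 2*I*√11) = 730 - 2*I*√11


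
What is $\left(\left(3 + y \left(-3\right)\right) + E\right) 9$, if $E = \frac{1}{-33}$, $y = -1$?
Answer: $\frac{591}{11} \approx 53.727$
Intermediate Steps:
$E = - \frac{1}{33} \approx -0.030303$
$\left(\left(3 + y \left(-3\right)\right) + E\right) 9 = \left(\left(3 - -3\right) - \frac{1}{33}\right) 9 = \left(\left(3 + 3\right) - \frac{1}{33}\right) 9 = \left(6 - \frac{1}{33}\right) 9 = \frac{197}{33} \cdot 9 = \frac{591}{11}$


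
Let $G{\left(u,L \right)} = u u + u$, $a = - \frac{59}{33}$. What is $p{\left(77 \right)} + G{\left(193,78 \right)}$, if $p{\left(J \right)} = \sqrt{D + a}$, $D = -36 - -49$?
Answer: $37442 + \frac{\sqrt{12210}}{33} \approx 37445.0$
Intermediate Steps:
$a = - \frac{59}{33}$ ($a = \left(-59\right) \frac{1}{33} = - \frac{59}{33} \approx -1.7879$)
$D = 13$ ($D = -36 + 49 = 13$)
$G{\left(u,L \right)} = u + u^{2}$ ($G{\left(u,L \right)} = u^{2} + u = u + u^{2}$)
$p{\left(J \right)} = \frac{\sqrt{12210}}{33}$ ($p{\left(J \right)} = \sqrt{13 - \frac{59}{33}} = \sqrt{\frac{370}{33}} = \frac{\sqrt{12210}}{33}$)
$p{\left(77 \right)} + G{\left(193,78 \right)} = \frac{\sqrt{12210}}{33} + 193 \left(1 + 193\right) = \frac{\sqrt{12210}}{33} + 193 \cdot 194 = \frac{\sqrt{12210}}{33} + 37442 = 37442 + \frac{\sqrt{12210}}{33}$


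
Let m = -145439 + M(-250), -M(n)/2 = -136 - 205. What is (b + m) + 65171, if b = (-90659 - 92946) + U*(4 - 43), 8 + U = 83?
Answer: -266116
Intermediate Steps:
U = 75 (U = -8 + 83 = 75)
M(n) = 682 (M(n) = -2*(-136 - 205) = -2*(-341) = 682)
b = -186530 (b = (-90659 - 92946) + 75*(4 - 43) = -183605 + 75*(-39) = -183605 - 2925 = -186530)
m = -144757 (m = -145439 + 682 = -144757)
(b + m) + 65171 = (-186530 - 144757) + 65171 = -331287 + 65171 = -266116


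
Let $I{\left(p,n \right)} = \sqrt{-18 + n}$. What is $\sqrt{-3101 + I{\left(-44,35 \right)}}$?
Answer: $\sqrt{-3101 + \sqrt{17}} \approx 55.65 i$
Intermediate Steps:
$\sqrt{-3101 + I{\left(-44,35 \right)}} = \sqrt{-3101 + \sqrt{-18 + 35}} = \sqrt{-3101 + \sqrt{17}}$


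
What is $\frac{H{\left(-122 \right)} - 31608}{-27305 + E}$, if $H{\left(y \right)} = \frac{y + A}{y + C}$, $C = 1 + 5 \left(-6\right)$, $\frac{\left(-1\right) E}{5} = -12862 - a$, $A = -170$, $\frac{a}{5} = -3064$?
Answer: $\frac{4772516}{5978845} \approx 0.79823$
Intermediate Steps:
$a = -15320$ ($a = 5 \left(-3064\right) = -15320$)
$E = -12290$ ($E = - 5 \left(-12862 - -15320\right) = - 5 \left(-12862 + 15320\right) = \left(-5\right) 2458 = -12290$)
$C = -29$ ($C = 1 - 30 = -29$)
$H{\left(y \right)} = \frac{-170 + y}{-29 + y}$ ($H{\left(y \right)} = \frac{y - 170}{y - 29} = \frac{-170 + y}{-29 + y}$)
$\frac{H{\left(-122 \right)} - 31608}{-27305 + E} = \frac{\frac{-170 - 122}{-29 - 122} - 31608}{-27305 - 12290} = \frac{\frac{1}{-151} \left(-292\right) - 31608}{-39595} = \left(\left(- \frac{1}{151}\right) \left(-292\right) - 31608\right) \left(- \frac{1}{39595}\right) = \left(\frac{292}{151} - 31608\right) \left(- \frac{1}{39595}\right) = \left(- \frac{4772516}{151}\right) \left(- \frac{1}{39595}\right) = \frac{4772516}{5978845}$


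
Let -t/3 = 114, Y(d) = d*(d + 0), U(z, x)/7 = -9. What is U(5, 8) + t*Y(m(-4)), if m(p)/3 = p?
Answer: -49311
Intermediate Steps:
U(z, x) = -63 (U(z, x) = 7*(-9) = -63)
m(p) = 3*p
Y(d) = d² (Y(d) = d*d = d²)
t = -342 (t = -3*114 = -342)
U(5, 8) + t*Y(m(-4)) = -63 - 342*(3*(-4))² = -63 - 342*(-12)² = -63 - 342*144 = -63 - 49248 = -49311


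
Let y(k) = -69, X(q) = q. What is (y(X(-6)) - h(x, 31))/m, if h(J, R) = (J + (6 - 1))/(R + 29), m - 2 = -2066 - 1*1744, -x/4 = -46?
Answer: 1443/76160 ≈ 0.018947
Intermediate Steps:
x = 184 (x = -4*(-46) = 184)
m = -3808 (m = 2 + (-2066 - 1*1744) = 2 + (-2066 - 1744) = 2 - 3810 = -3808)
h(J, R) = (5 + J)/(29 + R) (h(J, R) = (J + 5)/(29 + R) = (5 + J)/(29 + R))
(y(X(-6)) - h(x, 31))/m = (-69 - (5 + 184)/(29 + 31))/(-3808) = (-69 - 189/60)*(-1/3808) = (-69 - 1*63/20)*(-1/3808) = (-69 - 63/20)*(-1/3808) = -1443/20*(-1/3808) = 1443/76160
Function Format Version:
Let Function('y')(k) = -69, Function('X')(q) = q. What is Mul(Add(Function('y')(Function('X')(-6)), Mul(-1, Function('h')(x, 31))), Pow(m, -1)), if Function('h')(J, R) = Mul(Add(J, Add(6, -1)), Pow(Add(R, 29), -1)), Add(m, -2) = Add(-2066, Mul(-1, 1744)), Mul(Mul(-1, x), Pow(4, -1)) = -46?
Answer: Rational(1443, 76160) ≈ 0.018947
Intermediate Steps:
x = 184 (x = Mul(-4, -46) = 184)
m = -3808 (m = Add(2, Add(-2066, Mul(-1, 1744))) = Add(2, Add(-2066, -1744)) = Add(2, -3810) = -3808)
Function('h')(J, R) = Mul(Pow(Add(29, R), -1), Add(5, J)) (Function('h')(J, R) = Mul(Add(J, 5), Pow(Add(29, R), -1)) = Mul(Add(5, J), Pow(Add(29, R), -1)) = Mul(Pow(Add(29, R), -1), Add(5, J)))
Mul(Add(Function('y')(Function('X')(-6)), Mul(-1, Function('h')(x, 31))), Pow(m, -1)) = Mul(Add(-69, Mul(-1, Mul(Pow(Add(29, 31), -1), Add(5, 184)))), Pow(-3808, -1)) = Mul(Add(-69, Mul(-1, Mul(Pow(60, -1), 189))), Rational(-1, 3808)) = Mul(Add(-69, Mul(-1, Mul(Rational(1, 60), 189))), Rational(-1, 3808)) = Mul(Add(-69, Mul(-1, Rational(63, 20))), Rational(-1, 3808)) = Mul(Add(-69, Rational(-63, 20)), Rational(-1, 3808)) = Mul(Rational(-1443, 20), Rational(-1, 3808)) = Rational(1443, 76160)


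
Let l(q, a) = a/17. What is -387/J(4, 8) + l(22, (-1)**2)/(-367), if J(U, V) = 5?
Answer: -2414498/31195 ≈ -77.400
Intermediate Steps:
l(q, a) = a/17 (l(q, a) = a*(1/17) = a/17)
-387/J(4, 8) + l(22, (-1)**2)/(-367) = -387/5 + ((1/17)*(-1)**2)/(-367) = -387*1/5 + ((1/17)*1)*(-1/367) = -387/5 + (1/17)*(-1/367) = -387/5 - 1/6239 = -2414498/31195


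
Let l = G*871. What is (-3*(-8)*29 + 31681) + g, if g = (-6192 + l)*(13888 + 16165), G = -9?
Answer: -421641266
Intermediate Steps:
l = -7839 (l = -9*871 = -7839)
g = -421673643 (g = (-6192 - 7839)*(13888 + 16165) = -14031*30053 = -421673643)
(-3*(-8)*29 + 31681) + g = (-3*(-8)*29 + 31681) - 421673643 = (24*29 + 31681) - 421673643 = (696 + 31681) - 421673643 = 32377 - 421673643 = -421641266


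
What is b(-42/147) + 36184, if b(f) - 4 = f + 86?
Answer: 253916/7 ≈ 36274.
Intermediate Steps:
b(f) = 90 + f (b(f) = 4 + (f + 86) = 4 + (86 + f) = 90 + f)
b(-42/147) + 36184 = (90 - 42/147) + 36184 = (90 - 42*1/147) + 36184 = (90 - 2/7) + 36184 = 628/7 + 36184 = 253916/7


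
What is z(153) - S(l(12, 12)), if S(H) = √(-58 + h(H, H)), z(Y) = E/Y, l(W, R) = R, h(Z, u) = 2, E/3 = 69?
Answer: 23/17 - 2*I*√14 ≈ 1.3529 - 7.4833*I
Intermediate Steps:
E = 207 (E = 3*69 = 207)
z(Y) = 207/Y
S(H) = 2*I*√14 (S(H) = √(-58 + 2) = √(-56) = 2*I*√14)
z(153) - S(l(12, 12)) = 207/153 - 2*I*√14 = 207*(1/153) - 2*I*√14 = 23/17 - 2*I*√14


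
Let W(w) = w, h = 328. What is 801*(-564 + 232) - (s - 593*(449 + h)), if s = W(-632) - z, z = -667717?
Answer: -472256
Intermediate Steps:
s = 667085 (s = -632 - 1*(-667717) = -632 + 667717 = 667085)
801*(-564 + 232) - (s - 593*(449 + h)) = 801*(-564 + 232) - (667085 - 593*(449 + 328)) = 801*(-332) - (667085 - 593*777) = -265932 - (667085 - 460761) = -265932 - 1*206324 = -265932 - 206324 = -472256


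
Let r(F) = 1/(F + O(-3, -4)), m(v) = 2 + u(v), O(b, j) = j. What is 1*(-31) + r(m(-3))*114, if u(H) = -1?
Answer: -69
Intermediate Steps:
m(v) = 1 (m(v) = 2 - 1 = 1)
r(F) = 1/(-4 + F) (r(F) = 1/(F - 4) = 1/(-4 + F))
1*(-31) + r(m(-3))*114 = 1*(-31) + 114/(-4 + 1) = -31 + 114/(-3) = -31 - 1/3*114 = -31 - 38 = -69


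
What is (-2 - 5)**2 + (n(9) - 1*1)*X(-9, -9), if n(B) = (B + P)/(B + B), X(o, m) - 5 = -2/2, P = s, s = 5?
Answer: 433/9 ≈ 48.111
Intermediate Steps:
P = 5
X(o, m) = 4 (X(o, m) = 5 - 2/2 = 5 - 2*1/2 = 5 - 1 = 4)
n(B) = (5 + B)/(2*B) (n(B) = (B + 5)/(B + B) = (5 + B)/((2*B)) = (5 + B)*(1/(2*B)) = (5 + B)/(2*B))
(-2 - 5)**2 + (n(9) - 1*1)*X(-9, -9) = (-2 - 5)**2 + ((1/2)*(5 + 9)/9 - 1*1)*4 = (-7)**2 + ((1/2)*(1/9)*14 - 1)*4 = 49 + (7/9 - 1)*4 = 49 - 2/9*4 = 49 - 8/9 = 433/9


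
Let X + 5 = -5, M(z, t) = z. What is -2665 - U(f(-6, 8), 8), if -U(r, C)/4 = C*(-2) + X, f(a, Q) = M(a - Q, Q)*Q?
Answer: -2769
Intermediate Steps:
X = -10 (X = -5 - 5 = -10)
f(a, Q) = Q*(a - Q) (f(a, Q) = (a - Q)*Q = Q*(a - Q))
U(r, C) = 40 + 8*C (U(r, C) = -4*(C*(-2) - 10) = -4*(-2*C - 10) = -4*(-10 - 2*C) = 40 + 8*C)
-2665 - U(f(-6, 8), 8) = -2665 - (40 + 8*8) = -2665 - (40 + 64) = -2665 - 1*104 = -2665 - 104 = -2769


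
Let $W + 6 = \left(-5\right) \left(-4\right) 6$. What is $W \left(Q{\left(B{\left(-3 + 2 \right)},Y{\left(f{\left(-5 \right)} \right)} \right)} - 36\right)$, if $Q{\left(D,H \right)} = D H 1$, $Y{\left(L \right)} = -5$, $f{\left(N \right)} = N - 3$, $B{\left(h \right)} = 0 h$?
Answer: $-4104$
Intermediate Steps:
$B{\left(h \right)} = 0$
$f{\left(N \right)} = -3 + N$ ($f{\left(N \right)} = N - 3 = -3 + N$)
$Q{\left(D,H \right)} = D H$
$W = 114$ ($W = -6 + \left(-5\right) \left(-4\right) 6 = -6 + 20 \cdot 6 = -6 + 120 = 114$)
$W \left(Q{\left(B{\left(-3 + 2 \right)},Y{\left(f{\left(-5 \right)} \right)} \right)} - 36\right) = 114 \left(0 \left(-5\right) - 36\right) = 114 \left(0 - 36\right) = 114 \left(-36\right) = -4104$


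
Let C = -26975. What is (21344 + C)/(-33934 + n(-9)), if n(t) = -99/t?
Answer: 5631/33923 ≈ 0.16599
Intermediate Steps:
(21344 + C)/(-33934 + n(-9)) = (21344 - 26975)/(-33934 - 99/(-9)) = -5631/(-33934 - 99*(-1/9)) = -5631/(-33934 + 11) = -5631/(-33923) = -5631*(-1/33923) = 5631/33923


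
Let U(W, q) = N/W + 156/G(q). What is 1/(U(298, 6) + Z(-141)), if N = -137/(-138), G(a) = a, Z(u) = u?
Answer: -41124/4729123 ≈ -0.0086959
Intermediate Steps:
N = 137/138 (N = -137*(-1/138) = 137/138 ≈ 0.99275)
U(W, q) = 156/q + 137/(138*W) (U(W, q) = 137/(138*W) + 156/q = 156/q + 137/(138*W))
1/(U(298, 6) + Z(-141)) = 1/((156/6 + (137/138)/298) - 141) = 1/((156*(⅙) + (137/138)*(1/298)) - 141) = 1/((26 + 137/41124) - 141) = 1/(1069361/41124 - 141) = 1/(-4729123/41124) = -41124/4729123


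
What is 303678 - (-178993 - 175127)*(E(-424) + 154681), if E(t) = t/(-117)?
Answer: 164331668114/3 ≈ 5.4777e+10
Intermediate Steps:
E(t) = -t/117 (E(t) = t*(-1/117) = -t/117)
303678 - (-178993 - 175127)*(E(-424) + 154681) = 303678 - (-178993 - 175127)*(-1/117*(-424) + 154681) = 303678 - (-354120)*(424/117 + 154681) = 303678 - (-354120)*18098101/117 = 303678 - 1*(-164330757080/3) = 303678 + 164330757080/3 = 164331668114/3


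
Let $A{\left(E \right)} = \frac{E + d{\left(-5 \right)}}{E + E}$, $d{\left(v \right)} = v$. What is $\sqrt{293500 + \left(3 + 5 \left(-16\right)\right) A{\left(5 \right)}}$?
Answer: $10 \sqrt{2935} \approx 541.76$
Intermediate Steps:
$A{\left(E \right)} = \frac{-5 + E}{2 E}$ ($A{\left(E \right)} = \frac{E - 5}{E + E} = \frac{-5 + E}{2 E}$)
$\sqrt{293500 + \left(3 + 5 \left(-16\right)\right) A{\left(5 \right)}} = \sqrt{293500 + \left(3 + 5 \left(-16\right)\right) \frac{-5 + 5}{2 \cdot 5}} = \sqrt{293500 + \left(3 - 80\right) \frac{1}{2} \cdot \frac{1}{5} \cdot 0} = \sqrt{293500 - 0} = \sqrt{293500 + 0} = \sqrt{293500} = 10 \sqrt{2935}$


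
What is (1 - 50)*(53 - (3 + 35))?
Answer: -735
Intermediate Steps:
(1 - 50)*(53 - (3 + 35)) = -49*(53 - 1*38) = -49*(53 - 38) = -49*15 = -735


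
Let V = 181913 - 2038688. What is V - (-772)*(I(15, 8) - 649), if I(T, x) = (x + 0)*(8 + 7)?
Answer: -2265163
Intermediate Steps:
I(T, x) = 15*x (I(T, x) = x*15 = 15*x)
V = -1856775
V - (-772)*(I(15, 8) - 649) = -1856775 - (-772)*(15*8 - 649) = -1856775 - (-772)*(120 - 649) = -1856775 - (-772)*(-529) = -1856775 - 1*408388 = -1856775 - 408388 = -2265163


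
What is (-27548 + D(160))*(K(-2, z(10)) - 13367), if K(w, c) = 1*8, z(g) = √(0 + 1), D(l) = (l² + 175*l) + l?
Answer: -350166108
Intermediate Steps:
D(l) = l² + 176*l
z(g) = 1 (z(g) = √1 = 1)
K(w, c) = 8
(-27548 + D(160))*(K(-2, z(10)) - 13367) = (-27548 + 160*(176 + 160))*(8 - 13367) = (-27548 + 160*336)*(-13359) = (-27548 + 53760)*(-13359) = 26212*(-13359) = -350166108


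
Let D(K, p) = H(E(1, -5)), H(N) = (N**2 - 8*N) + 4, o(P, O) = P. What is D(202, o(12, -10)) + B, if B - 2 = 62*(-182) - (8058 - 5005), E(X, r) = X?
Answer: -14338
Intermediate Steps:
H(N) = 4 + N**2 - 8*N
D(K, p) = -3 (D(K, p) = 4 + 1**2 - 8*1 = 4 + 1 - 8 = -3)
B = -14335 (B = 2 + (62*(-182) - (8058 - 5005)) = 2 + (-11284 - 1*3053) = 2 + (-11284 - 3053) = 2 - 14337 = -14335)
D(202, o(12, -10)) + B = -3 - 14335 = -14338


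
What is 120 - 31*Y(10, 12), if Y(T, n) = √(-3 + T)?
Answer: 120 - 31*√7 ≈ 37.982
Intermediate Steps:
120 - 31*Y(10, 12) = 120 - 31*√(-3 + 10) = 120 - 31*√7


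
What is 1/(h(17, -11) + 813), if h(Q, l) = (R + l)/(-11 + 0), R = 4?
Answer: 11/8950 ≈ 0.0012290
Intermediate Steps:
h(Q, l) = -4/11 - l/11 (h(Q, l) = (4 + l)/(-11 + 0) = (4 + l)/(-11) = (4 + l)*(-1/11) = -4/11 - l/11)
1/(h(17, -11) + 813) = 1/((-4/11 - 1/11*(-11)) + 813) = 1/((-4/11 + 1) + 813) = 1/(7/11 + 813) = 1/(8950/11) = 11/8950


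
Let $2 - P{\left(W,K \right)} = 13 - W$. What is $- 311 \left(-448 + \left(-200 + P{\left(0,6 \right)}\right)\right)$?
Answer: $204949$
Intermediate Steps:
$P{\left(W,K \right)} = -11 + W$ ($P{\left(W,K \right)} = 2 - \left(13 - W\right) = 2 + \left(-13 + W\right) = -11 + W$)
$- 311 \left(-448 + \left(-200 + P{\left(0,6 \right)}\right)\right) = - 311 \left(-448 + \left(-200 + \left(-11 + 0\right)\right)\right) = - 311 \left(-448 - 211\right) = \left(-311\right) \left(-659\right) = 204949$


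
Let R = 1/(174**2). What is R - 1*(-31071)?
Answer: 940705597/30276 ≈ 31071.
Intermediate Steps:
R = 1/30276 ≈ 3.3029e-5
R - 1*(-31071) = 1/30276 - 1*(-31071) = 1/30276 + 31071 = 940705597/30276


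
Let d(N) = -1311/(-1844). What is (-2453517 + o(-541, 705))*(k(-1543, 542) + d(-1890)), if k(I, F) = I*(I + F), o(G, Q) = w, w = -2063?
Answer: -1748458047688685/461 ≈ -3.7927e+12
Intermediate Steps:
o(G, Q) = -2063
d(N) = 1311/1844 (d(N) = -1311*(-1/1844) = 1311/1844)
k(I, F) = I*(F + I)
(-2453517 + o(-541, 705))*(k(-1543, 542) + d(-1890)) = (-2453517 - 2063)*(-1543*(542 - 1543) + 1311/1844) = -2455580*(-1543*(-1001) + 1311/1844) = -2455580*(1544543 + 1311/1844) = -2455580*2848138603/1844 = -1748458047688685/461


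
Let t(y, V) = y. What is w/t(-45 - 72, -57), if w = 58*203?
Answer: -11774/117 ≈ -100.63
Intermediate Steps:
w = 11774
w/t(-45 - 72, -57) = 11774/(-45 - 72) = 11774/(-117) = 11774*(-1/117) = -11774/117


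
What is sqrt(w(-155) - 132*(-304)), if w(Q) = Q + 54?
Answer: sqrt(40027) ≈ 200.07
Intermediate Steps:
w(Q) = 54 + Q
sqrt(w(-155) - 132*(-304)) = sqrt((54 - 155) - 132*(-304)) = sqrt(-101 + 40128) = sqrt(40027)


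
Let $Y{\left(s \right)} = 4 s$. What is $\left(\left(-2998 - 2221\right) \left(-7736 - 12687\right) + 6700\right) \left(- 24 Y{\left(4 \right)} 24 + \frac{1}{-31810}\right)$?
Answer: $- \frac{31249298272077857}{31810} \approx -9.8237 \cdot 10^{11}$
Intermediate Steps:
$\left(\left(-2998 - 2221\right) \left(-7736 - 12687\right) + 6700\right) \left(- 24 Y{\left(4 \right)} 24 + \frac{1}{-31810}\right) = \left(\left(-2998 - 2221\right) \left(-7736 - 12687\right) + 6700\right) \left(- 24 \cdot 4 \cdot 4 \cdot 24 + \frac{1}{-31810}\right) = \left(\left(-5219\right) \left(-20423\right) + 6700\right) \left(\left(-24\right) 16 \cdot 24 - \frac{1}{31810}\right) = \left(106587637 + 6700\right) \left(\left(-384\right) 24 - \frac{1}{31810}\right) = 106594337 \left(-9216 - \frac{1}{31810}\right) = 106594337 \left(- \frac{293160961}{31810}\right) = - \frac{31249298272077857}{31810}$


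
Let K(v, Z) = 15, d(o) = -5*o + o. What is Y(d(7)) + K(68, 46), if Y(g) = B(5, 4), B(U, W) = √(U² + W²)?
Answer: 15 + √41 ≈ 21.403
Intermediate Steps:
d(o) = -4*o
Y(g) = √41 (Y(g) = √(5² + 4²) = √(25 + 16) = √41)
Y(d(7)) + K(68, 46) = √41 + 15 = 15 + √41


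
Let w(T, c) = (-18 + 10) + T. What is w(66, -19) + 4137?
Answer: 4195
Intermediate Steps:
w(T, c) = -8 + T
w(66, -19) + 4137 = (-8 + 66) + 4137 = 58 + 4137 = 4195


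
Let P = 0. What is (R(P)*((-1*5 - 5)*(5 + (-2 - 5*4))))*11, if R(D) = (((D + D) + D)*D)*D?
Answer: 0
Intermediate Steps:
R(D) = 3*D³ (R(D) = ((2*D + D)*D)*D = ((3*D)*D)*D = (3*D²)*D = 3*D³)
(R(P)*((-1*5 - 5)*(5 + (-2 - 5*4))))*11 = ((3*0³)*((-1*5 - 5)*(5 + (-2 - 5*4))))*11 = ((3*0)*((-5 - 5)*(5 + (-2 - 20))))*11 = (0*(-10*(5 - 22)))*11 = (0*(-10*(-17)))*11 = (0*170)*11 = 0*11 = 0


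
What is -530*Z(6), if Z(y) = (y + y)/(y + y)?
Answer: -530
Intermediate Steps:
Z(y) = 1 (Z(y) = (2*y)/((2*y)) = (2*y)*(1/(2*y)) = 1)
-530*Z(6) = -530*1 = -530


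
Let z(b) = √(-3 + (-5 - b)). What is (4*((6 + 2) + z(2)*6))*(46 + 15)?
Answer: 1952 + 1464*I*√10 ≈ 1952.0 + 4629.6*I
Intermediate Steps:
z(b) = √(-8 - b)
(4*((6 + 2) + z(2)*6))*(46 + 15) = (4*((6 + 2) + √(-8 - 1*2)*6))*(46 + 15) = (4*(8 + √(-8 - 2)*6))*61 = (4*(8 + √(-10)*6))*61 = (4*(8 + (I*√10)*6))*61 = (4*(8 + 6*I*√10))*61 = (32 + 24*I*√10)*61 = 1952 + 1464*I*√10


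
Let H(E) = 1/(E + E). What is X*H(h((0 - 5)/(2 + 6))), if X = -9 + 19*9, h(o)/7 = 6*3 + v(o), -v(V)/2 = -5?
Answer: 81/196 ≈ 0.41327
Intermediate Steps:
v(V) = 10 (v(V) = -2*(-5) = 10)
h(o) = 196 (h(o) = 7*(6*3 + 10) = 7*(18 + 10) = 7*28 = 196)
H(E) = 1/(2*E)
X = 162 (X = -9 + 171 = 162)
X*H(h((0 - 5)/(2 + 6))) = 162*((½)/196) = 162*((½)*(1/196)) = 162*(1/392) = 81/196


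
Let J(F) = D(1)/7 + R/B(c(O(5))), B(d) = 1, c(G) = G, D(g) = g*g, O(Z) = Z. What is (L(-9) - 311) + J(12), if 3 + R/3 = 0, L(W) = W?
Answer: -2302/7 ≈ -328.86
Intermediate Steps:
D(g) = g²
R = -9 (R = -9 + 3*0 = -9 + 0 = -9)
J(F) = -62/7 (J(F) = 1²/7 - 9/1 = 1*(⅐) - 9*1 = ⅐ - 9 = -62/7)
(L(-9) - 311) + J(12) = (-9 - 311) - 62/7 = -320 - 62/7 = -2302/7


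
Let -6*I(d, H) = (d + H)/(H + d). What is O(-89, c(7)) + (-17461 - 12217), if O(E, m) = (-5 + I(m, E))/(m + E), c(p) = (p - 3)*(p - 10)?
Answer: -17984837/606 ≈ -29678.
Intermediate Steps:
c(p) = (-10 + p)*(-3 + p) (c(p) = (-3 + p)*(-10 + p) = (-10 + p)*(-3 + p))
I(d, H) = -⅙ (I(d, H) = -(d + H)/(6*(H + d)) = -(H + d)/(6*(H + d)) = -⅙*1 = -⅙)
O(E, m) = -31/(6*(E + m)) (O(E, m) = (-5 - ⅙)/(m + E) = -31/(6*(E + m)))
O(-89, c(7)) + (-17461 - 12217) = -31/(6*(-89) + 6*(30 + 7² - 13*7)) + (-17461 - 12217) = -31/(-534 + 6*(30 + 49 - 91)) - 29678 = -31/(-534 + 6*(-12)) - 29678 = -31/(-534 - 72) - 29678 = -31/(-606) - 29678 = -31*(-1/606) - 29678 = 31/606 - 29678 = -17984837/606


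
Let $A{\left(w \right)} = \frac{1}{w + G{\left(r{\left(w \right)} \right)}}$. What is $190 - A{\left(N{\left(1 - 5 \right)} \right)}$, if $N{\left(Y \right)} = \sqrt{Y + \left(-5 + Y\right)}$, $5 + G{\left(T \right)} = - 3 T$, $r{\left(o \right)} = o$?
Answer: $\frac{14635}{77} - \frac{2 i \sqrt{13}}{77} \approx 190.06 - 0.093651 i$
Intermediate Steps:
$G{\left(T \right)} = -5 - 3 T$
$N{\left(Y \right)} = \sqrt{-5 + 2 Y}$
$A{\left(w \right)} = \frac{1}{-5 - 2 w}$ ($A{\left(w \right)} = \frac{1}{w - \left(5 + 3 w\right)} = \frac{1}{-5 - 2 w}$)
$190 - A{\left(N{\left(1 - 5 \right)} \right)} = 190 - - \frac{1}{5 + 2 \sqrt{-5 + 2 \left(1 - 5\right)}} = 190 - - \frac{1}{5 + 2 \sqrt{-5 + 2 \left(-4\right)}} = 190 - - \frac{1}{5 + 2 \sqrt{-5 - 8}} = 190 - - \frac{1}{5 + 2 \sqrt{-13}} = 190 - - \frac{1}{5 + 2 i \sqrt{13}} = 190 + \frac{1}{5 + 2 i \sqrt{13}}$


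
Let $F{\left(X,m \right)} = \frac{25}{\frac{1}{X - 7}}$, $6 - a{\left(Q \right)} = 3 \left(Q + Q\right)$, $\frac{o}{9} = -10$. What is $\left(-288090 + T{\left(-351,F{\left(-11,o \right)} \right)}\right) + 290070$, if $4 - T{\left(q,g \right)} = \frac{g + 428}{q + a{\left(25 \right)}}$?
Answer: $\frac{89278}{45} \approx 1984.0$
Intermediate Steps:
$o = -90$ ($o = 9 \left(-10\right) = -90$)
$a{\left(Q \right)} = 6 - 6 Q$ ($a{\left(Q \right)} = 6 - 3 \left(Q + Q\right) = 6 - 3 \cdot 2 Q = 6 - 6 Q$)
$F{\left(X,m \right)} = -175 + 25 X$ ($F{\left(X,m \right)} = \frac{25}{\frac{1}{-7 + X}} = 25 \left(-7 + X\right) = -175 + 25 X$)
$T{\left(q,g \right)} = 4 - \frac{428 + g}{-144 + q}$ ($T{\left(q,g \right)} = 4 - \frac{g + 428}{q + \left(6 - 150\right)} = 4 - \frac{428 + g}{q + \left(6 - 150\right)} = 4 - \frac{428 + g}{q - 144} = 4 - \frac{428 + g}{-144 + q}$)
$\left(-288090 + T{\left(-351,F{\left(-11,o \right)} \right)}\right) + 290070 = \left(-288090 + \frac{-1004 - \left(-175 + 25 \left(-11\right)\right) + 4 \left(-351\right)}{-144 - 351}\right) + 290070 = \left(-288090 + \frac{-1004 - \left(-175 - 275\right) - 1404}{-495}\right) + 290070 = \left(-288090 - \frac{-1004 - -450 - 1404}{495}\right) + 290070 = \left(-288090 - \frac{-1004 + 450 - 1404}{495}\right) + 290070 = \left(-288090 - - \frac{178}{45}\right) + 290070 = \left(-288090 + \frac{178}{45}\right) + 290070 = - \frac{12963872}{45} + 290070 = \frac{89278}{45}$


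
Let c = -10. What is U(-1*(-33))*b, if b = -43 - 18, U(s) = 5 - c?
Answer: -915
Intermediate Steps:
U(s) = 15 (U(s) = 5 - 1*(-10) = 5 + 10 = 15)
b = -61
U(-1*(-33))*b = 15*(-61) = -915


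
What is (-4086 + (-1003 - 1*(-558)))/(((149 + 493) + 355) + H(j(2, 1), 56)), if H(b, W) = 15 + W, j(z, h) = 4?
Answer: -4531/1068 ≈ -4.2425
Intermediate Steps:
(-4086 + (-1003 - 1*(-558)))/(((149 + 493) + 355) + H(j(2, 1), 56)) = (-4086 + (-1003 - 1*(-558)))/(((149 + 493) + 355) + (15 + 56)) = (-4086 + (-1003 + 558))/((642 + 355) + 71) = (-4086 - 445)/(997 + 71) = -4531/1068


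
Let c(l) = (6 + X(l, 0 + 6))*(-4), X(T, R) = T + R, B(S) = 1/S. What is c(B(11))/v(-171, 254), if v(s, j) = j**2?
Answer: -133/177419 ≈ -0.00074964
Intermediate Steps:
X(T, R) = R + T
c(l) = -48 - 4*l (c(l) = (6 + ((0 + 6) + l))*(-4) = (6 + (6 + l))*(-4) = (12 + l)*(-4) = -48 - 4*l)
c(B(11))/v(-171, 254) = (-48 - 4/11)/(254**2) = (-48 - 4*1/11)/64516 = (-48 - 4/11)*(1/64516) = -532/11*1/64516 = -133/177419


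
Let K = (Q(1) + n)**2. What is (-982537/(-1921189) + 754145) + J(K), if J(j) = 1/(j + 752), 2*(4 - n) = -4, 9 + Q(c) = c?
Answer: 1095335183993341/1452418884 ≈ 7.5415e+5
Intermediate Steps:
Q(c) = -9 + c
n = 6 (n = 4 - 1/2*(-4) = 4 + 2 = 6)
K = 4 (K = ((-9 + 1) + 6)**2 = (-8 + 6)**2 = (-2)**2 = 4)
J(j) = 1/(752 + j)
(-982537/(-1921189) + 754145) + J(K) = (-982537/(-1921189) + 754145) + 1/(752 + 4) = (-982537*(-1/1921189) + 754145) + 1/756 = (982537/1921189 + 754145) + 1/756 = 1448856060942/1921189 + 1/756 = 1095335183993341/1452418884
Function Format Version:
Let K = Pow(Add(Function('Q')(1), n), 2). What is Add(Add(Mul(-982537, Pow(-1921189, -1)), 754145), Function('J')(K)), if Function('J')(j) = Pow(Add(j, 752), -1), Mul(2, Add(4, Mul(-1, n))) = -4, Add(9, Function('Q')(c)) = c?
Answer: Rational(1095335183993341, 1452418884) ≈ 7.5415e+5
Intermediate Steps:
Function('Q')(c) = Add(-9, c)
n = 6 (n = Add(4, Mul(Rational(-1, 2), -4)) = Add(4, 2) = 6)
K = 4 (K = Pow(Add(Add(-9, 1), 6), 2) = Pow(Add(-8, 6), 2) = Pow(-2, 2) = 4)
Function('J')(j) = Pow(Add(752, j), -1)
Add(Add(Mul(-982537, Pow(-1921189, -1)), 754145), Function('J')(K)) = Add(Add(Mul(-982537, Pow(-1921189, -1)), 754145), Pow(Add(752, 4), -1)) = Add(Add(Mul(-982537, Rational(-1, 1921189)), 754145), Pow(756, -1)) = Add(Add(Rational(982537, 1921189), 754145), Rational(1, 756)) = Add(Rational(1448856060942, 1921189), Rational(1, 756)) = Rational(1095335183993341, 1452418884)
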